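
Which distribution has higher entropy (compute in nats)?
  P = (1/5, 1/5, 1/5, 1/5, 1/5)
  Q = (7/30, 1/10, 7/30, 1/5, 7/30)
P

Computing entropies in nats:
H(P) = 1.6094
H(Q) = 1.5708

Distribution P has higher entropy.

Intuition: The distribution closer to uniform (more spread out) has higher entropy.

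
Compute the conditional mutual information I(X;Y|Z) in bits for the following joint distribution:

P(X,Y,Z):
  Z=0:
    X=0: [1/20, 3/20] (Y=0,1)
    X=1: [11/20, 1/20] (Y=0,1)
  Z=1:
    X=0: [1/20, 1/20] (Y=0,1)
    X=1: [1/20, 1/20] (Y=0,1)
0.2385 bits

Conditional mutual information: I(X;Y|Z) = H(X|Z) + H(Y|Z) - H(X,Y|Z)

H(Z) = 0.7219
H(X,Z) = 1.5710 → H(X|Z) = 0.8490
H(Y,Z) = 1.5710 → H(Y|Z) = 0.8490
H(X,Y,Z) = 2.1815 → H(X,Y|Z) = 1.4596

I(X;Y|Z) = 0.8490 + 0.8490 - 1.4596 = 0.2385 bits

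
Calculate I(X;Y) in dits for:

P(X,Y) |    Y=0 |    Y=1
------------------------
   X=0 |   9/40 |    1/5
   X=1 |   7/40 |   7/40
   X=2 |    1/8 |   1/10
0.0004 dits

Mutual information: I(X;Y) = H(X) + H(Y) - H(X,Y)

Marginals:
P(X) = (17/40, 7/20, 9/40), H(X) = 0.4633 dits
P(Y) = (21/40, 19/40), H(Y) = 0.3005 dits

Joint entropy: H(X,Y) = 0.7634 dits

I(X;Y) = 0.4633 + 0.3005 - 0.7634 = 0.0004 dits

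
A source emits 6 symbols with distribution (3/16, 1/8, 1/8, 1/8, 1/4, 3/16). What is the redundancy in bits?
0.0543 bits

Redundancy measures how far a source is from maximum entropy:
R = H_max - H(X)

Maximum entropy for 6 symbols: H_max = log_2(6) = 2.5850 bits
Actual entropy: H(X) = 2.5306 bits
Redundancy: R = 2.5850 - 2.5306 = 0.0543 bits

This redundancy represents potential for compression: the source could be compressed by 0.0543 bits per symbol.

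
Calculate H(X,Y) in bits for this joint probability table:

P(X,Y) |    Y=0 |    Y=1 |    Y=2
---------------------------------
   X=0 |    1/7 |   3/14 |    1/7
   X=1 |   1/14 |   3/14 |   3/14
2.5027 bits

Joint entropy is H(X,Y) = -Σ_{x,y} p(x,y) log p(x,y).

Summing over all non-zero entries:
H(X,Y) = -[1/7·log_2(1/7) + 3/14·log_2(3/14) + 1/7·log_2(1/7) + 1/14·log_2(1/14) + 3/14·log_2(3/14) + 3/14·log_2(3/14)]
H(X,Y) = 2.5027 bits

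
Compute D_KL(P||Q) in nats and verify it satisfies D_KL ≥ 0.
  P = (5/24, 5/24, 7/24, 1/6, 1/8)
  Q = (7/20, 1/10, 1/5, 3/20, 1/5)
0.1137 nats

KL divergence satisfies the Gibbs inequality: D_KL(P||Q) ≥ 0 for all distributions P, Q.

D_KL(P||Q) = Σ p(x) log(p(x)/q(x))
Term by term:
  x=0: 5/24 × log_e[(5/24)/(7/20)] = -0.1081
  x=1: 5/24 × log_e[(5/24)/(1/10)] = 0.1529
  x=2: 7/24 × log_e[(7/24)/(1/5)] = 0.1100
  x=3: 1/6 × log_e[(1/6)/(3/20)] = 0.0176
  x=4: 1/8 × log_e[(1/8)/(1/5)] = -0.0588
D_KL(P||Q) = 0.1137 nats

D_KL(P||Q) = 0.1137 ≥ 0 ✓

This non-negativity is a fundamental property: relative entropy cannot be negative because it measures how different Q is from P.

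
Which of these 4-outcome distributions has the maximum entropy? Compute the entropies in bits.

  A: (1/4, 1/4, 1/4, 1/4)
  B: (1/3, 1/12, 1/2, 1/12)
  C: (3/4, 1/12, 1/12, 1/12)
A

For a discrete distribution over n outcomes, entropy is maximized by the uniform distribution.

Computing entropies:
H(A) = 2.0000 bits
H(B) = 1.6258 bits
H(C) = 1.2075 bits

The uniform distribution (where all probabilities equal 1/4) achieves the maximum entropy of log_2(4) = 2.0000 bits.

Distribution A has the highest entropy.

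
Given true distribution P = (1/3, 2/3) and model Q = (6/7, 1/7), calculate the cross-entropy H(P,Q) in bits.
1.9457 bits

Cross-entropy: H(P,Q) = -Σ p(x) log q(x)

Alternatively: H(P,Q) = H(P) + D_KL(P||Q)
H(P) = 0.9183 bits
D_KL(P||Q) = 1.0274 bits

H(P,Q) = 0.9183 + 1.0274 = 1.9457 bits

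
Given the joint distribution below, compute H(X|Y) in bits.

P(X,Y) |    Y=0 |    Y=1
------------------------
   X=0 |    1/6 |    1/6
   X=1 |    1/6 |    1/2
0.8742 bits

Using the chain rule: H(X|Y) = H(X,Y) - H(Y)

First, compute H(X,Y) = 1.7925 bits

Marginal P(Y) = (1/3, 2/3)
H(Y) = 0.9183 bits

H(X|Y) = H(X,Y) - H(Y) = 1.7925 - 0.9183 = 0.8742 bits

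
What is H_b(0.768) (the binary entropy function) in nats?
0.5417 nats

The binary entropy function is:
H(p) = -p log(p) - (1-p) log(1-p)

H(0.768) = -0.768 × log_e(0.768) - 0.232 × log_e(0.232)
H(0.768) = 0.5417 nats

Note: Binary entropy is maximized at p=0.5 (H=1 bit) and minimized at p=0 or p=1 (H=0).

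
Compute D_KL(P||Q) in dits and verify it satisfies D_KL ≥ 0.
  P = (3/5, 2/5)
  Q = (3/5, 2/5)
0.0000 dits

KL divergence satisfies the Gibbs inequality: D_KL(P||Q) ≥ 0 for all distributions P, Q.

D_KL(P||Q) = Σ p(x) log(p(x)/q(x))
Term by term:
  x=0: 3/5 × log_10[(3/5)/(3/5)] = 0.0000
  x=1: 2/5 × log_10[(2/5)/(2/5)] = 0.0000
D_KL(P||Q) = 0.0000 dits

D_KL(P||Q) = 0.0000 ≥ 0 ✓

This non-negativity is a fundamental property: relative entropy cannot be negative because it measures how different Q is from P.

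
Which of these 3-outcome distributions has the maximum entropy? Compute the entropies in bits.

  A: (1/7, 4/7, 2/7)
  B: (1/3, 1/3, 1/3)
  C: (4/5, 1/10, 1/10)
B

For a discrete distribution over n outcomes, entropy is maximized by the uniform distribution.

Computing entropies:
H(A) = 1.3788 bits
H(B) = 1.5850 bits
H(C) = 0.9219 bits

The uniform distribution (where all probabilities equal 1/3) achieves the maximum entropy of log_2(3) = 1.5850 bits.

Distribution B has the highest entropy.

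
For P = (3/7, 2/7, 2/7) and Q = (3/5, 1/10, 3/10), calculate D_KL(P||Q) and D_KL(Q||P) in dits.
D_KL(P||Q) = 0.0616, D_KL(Q||P) = 0.0484

KL divergence is not symmetric: D_KL(P||Q) ≠ D_KL(Q||P) in general.

D_KL(P||Q) = 0.0616 dits
D_KL(Q||P) = 0.0484 dits

No, they are not equal!

This asymmetry is why KL divergence is not a true distance metric.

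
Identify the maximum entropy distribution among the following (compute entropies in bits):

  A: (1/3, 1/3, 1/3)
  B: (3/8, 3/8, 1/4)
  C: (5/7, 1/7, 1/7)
A

For a discrete distribution over n outcomes, entropy is maximized by the uniform distribution.

Computing entropies:
H(A) = 1.5850 bits
H(B) = 1.5613 bits
H(C) = 1.1488 bits

The uniform distribution (where all probabilities equal 1/3) achieves the maximum entropy of log_2(3) = 1.5850 bits.

Distribution A has the highest entropy.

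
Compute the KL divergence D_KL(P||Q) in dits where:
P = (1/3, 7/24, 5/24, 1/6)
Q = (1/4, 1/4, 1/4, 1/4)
0.0153 dits

KL divergence: D_KL(P||Q) = Σ p(x) log(p(x)/q(x))

Computing term by term:
  x=0: 1/3 × log_10[(1/3)/(1/4)] = 1/3 × 0.1249 = 0.0416
  x=1: 7/24 × log_10[(7/24)/(1/4)] = 7/24 × 0.0669 = 0.0195
  x=2: 5/24 × log_10[(5/24)/(1/4)] = 5/24 × -0.0792 = -0.0165
  x=3: 1/6 × log_10[(1/6)/(1/4)] = 1/6 × -0.1761 = -0.0293

D_KL(P||Q) = 0.0153 dits

Note: KL divergence is always non-negative and equals 0 iff P = Q.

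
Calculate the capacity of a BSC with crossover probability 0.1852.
0.3087 bits

For a binary symmetric channel (BSC) with error probability p:
Capacity C = 1 - H(p) bits per symbol

where H(p) = -p log₂(p) - (1-p) log₂(1-p) is the binary entropy function.

H(0.1852) = 0.6913 bits
C = 1 - 0.6913 = 0.3087 bits per symbol

This means we can reliably transmit up to 0.3087 bits of information per channel use.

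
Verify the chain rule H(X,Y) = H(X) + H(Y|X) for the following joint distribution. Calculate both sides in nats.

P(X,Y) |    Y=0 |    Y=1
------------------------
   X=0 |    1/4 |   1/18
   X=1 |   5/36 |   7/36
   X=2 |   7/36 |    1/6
H(X,Y) = 1.7168, H(X) = 1.0963, H(Y|X) = 0.6205 (all in nats)

Chain rule: H(X,Y) = H(X) + H(Y|X)

Left side — joint entropy directly:
H(X,Y) = -Σ p(x,y) log p(x,y) = 1.7168 nats

Right side — compute H(Y|X) from the conditional distributions:
P(X) = (11/36, 1/3, 13/36), so H(X) = 1.0963 nats
H(Y|X) = Σ_x P(X=x) · H(Y|X=x):
  P(Y|X=0) = (9/11, 2/11), H(Y|X=0) = 0.4741, weight P(X=0) = 11/36
  P(Y|X=1) = (5/12, 7/12), H(Y|X=1) = 0.6792, weight P(X=1) = 1/3
  P(Y|X=2) = (7/13, 6/13), H(Y|X=2) = 0.6902, weight P(X=2) = 13/36
H(Y|X) = 0.6205 nats

H(X) + H(Y|X) = 1.0963 + 0.6205 = 1.7168 nats

Both sides equal 1.7168 nats. ✓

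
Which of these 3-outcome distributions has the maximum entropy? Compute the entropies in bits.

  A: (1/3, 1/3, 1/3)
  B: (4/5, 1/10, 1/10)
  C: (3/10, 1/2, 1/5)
A

For a discrete distribution over n outcomes, entropy is maximized by the uniform distribution.

Computing entropies:
H(A) = 1.5850 bits
H(B) = 0.9219 bits
H(C) = 1.4855 bits

The uniform distribution (where all probabilities equal 1/3) achieves the maximum entropy of log_2(3) = 1.5850 bits.

Distribution A has the highest entropy.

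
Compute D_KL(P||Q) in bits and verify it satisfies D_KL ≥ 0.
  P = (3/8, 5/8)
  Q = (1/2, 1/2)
0.0456 bits

KL divergence satisfies the Gibbs inequality: D_KL(P||Q) ≥ 0 for all distributions P, Q.

D_KL(P||Q) = Σ p(x) log(p(x)/q(x))
Term by term:
  x=0: 3/8 × log_2[(3/8)/(1/2)] = -0.1556
  x=1: 5/8 × log_2[(5/8)/(1/2)] = 0.2012
D_KL(P||Q) = 0.0456 bits

D_KL(P||Q) = 0.0456 ≥ 0 ✓

This non-negativity is a fundamental property: relative entropy cannot be negative because it measures how different Q is from P.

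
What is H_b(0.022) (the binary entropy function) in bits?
0.1525 bits

The binary entropy function is:
H(p) = -p log(p) - (1-p) log(1-p)

H(0.022) = -0.022 × log_2(0.022) - 0.978 × log_2(0.978)
H(0.022) = 0.1525 bits

Note: Binary entropy is maximized at p=0.5 (H=1 bit) and minimized at p=0 or p=1 (H=0).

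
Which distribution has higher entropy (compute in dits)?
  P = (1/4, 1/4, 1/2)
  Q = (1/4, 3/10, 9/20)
Q

Computing entropies in dits:
H(P) = 0.4515
H(Q) = 0.4634

Distribution Q has higher entropy.

Intuition: The distribution closer to uniform (more spread out) has higher entropy.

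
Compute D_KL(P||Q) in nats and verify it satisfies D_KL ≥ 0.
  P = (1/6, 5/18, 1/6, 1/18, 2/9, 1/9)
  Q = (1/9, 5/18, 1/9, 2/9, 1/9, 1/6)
0.1671 nats

KL divergence satisfies the Gibbs inequality: D_KL(P||Q) ≥ 0 for all distributions P, Q.

D_KL(P||Q) = Σ p(x) log(p(x)/q(x))
Term by term:
  x=0: 1/6 × log_e[(1/6)/(1/9)] = 0.0676
  x=1: 5/18 × log_e[(5/18)/(5/18)] = 0.0000
  x=2: 1/6 × log_e[(1/6)/(1/9)] = 0.0676
  x=3: 1/18 × log_e[(1/18)/(2/9)] = -0.0770
  x=4: 2/9 × log_e[(2/9)/(1/9)] = 0.1540
  x=5: 1/9 × log_e[(1/9)/(1/6)] = -0.0451
D_KL(P||Q) = 0.1671 nats

D_KL(P||Q) = 0.1671 ≥ 0 ✓

This non-negativity is a fundamental property: relative entropy cannot be negative because it measures how different Q is from P.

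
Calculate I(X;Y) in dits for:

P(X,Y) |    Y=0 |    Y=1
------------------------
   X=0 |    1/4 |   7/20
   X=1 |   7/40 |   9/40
0.0001 dits

Mutual information: I(X;Y) = H(X) + H(Y) - H(X,Y)

Marginals:
P(X) = (3/5, 2/5), H(X) = 0.2923 dits
P(Y) = (17/40, 23/40), H(Y) = 0.2961 dits

Joint entropy: H(X,Y) = 0.5883 dits

I(X;Y) = 0.2923 + 0.2961 - 0.5883 = 0.0001 dits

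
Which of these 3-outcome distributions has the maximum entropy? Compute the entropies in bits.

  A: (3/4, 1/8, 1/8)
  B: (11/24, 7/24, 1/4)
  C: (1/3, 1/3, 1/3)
C

For a discrete distribution over n outcomes, entropy is maximized by the uniform distribution.

Computing entropies:
H(A) = 1.0613 bits
H(B) = 1.5343 bits
H(C) = 1.5850 bits

The uniform distribution (where all probabilities equal 1/3) achieves the maximum entropy of log_2(3) = 1.5850 bits.

Distribution C has the highest entropy.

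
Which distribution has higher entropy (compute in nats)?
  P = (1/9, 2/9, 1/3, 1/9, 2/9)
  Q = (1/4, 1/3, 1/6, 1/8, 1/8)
Q

Computing entropies in nats:
H(P) = 1.5230
H(Q) = 1.5313

Distribution Q has higher entropy.

Intuition: The distribution closer to uniform (more spread out) has higher entropy.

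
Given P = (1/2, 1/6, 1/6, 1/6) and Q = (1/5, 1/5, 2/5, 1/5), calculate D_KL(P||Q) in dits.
0.1092 dits

KL divergence: D_KL(P||Q) = Σ p(x) log(p(x)/q(x))

Computing term by term:
  x=0: 1/2 × log_10[(1/2)/(1/5)] = 1/2 × 0.3979 = 0.1990
  x=1: 1/6 × log_10[(1/6)/(1/5)] = 1/6 × -0.0792 = -0.0132
  x=2: 1/6 × log_10[(1/6)/(2/5)] = 1/6 × -0.3802 = -0.0634
  x=3: 1/6 × log_10[(1/6)/(1/5)] = 1/6 × -0.0792 = -0.0132

D_KL(P||Q) = 0.1092 dits

Note: KL divergence is always non-negative and equals 0 iff P = Q.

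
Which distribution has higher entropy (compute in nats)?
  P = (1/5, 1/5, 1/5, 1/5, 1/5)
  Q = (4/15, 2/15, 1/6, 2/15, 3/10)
P

Computing entropies in nats:
H(P) = 1.6094
H(Q) = 1.5496

Distribution P has higher entropy.

Intuition: The distribution closer to uniform (more spread out) has higher entropy.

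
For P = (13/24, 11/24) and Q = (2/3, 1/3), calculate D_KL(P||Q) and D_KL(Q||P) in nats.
D_KL(P||Q) = 0.0335, D_KL(Q||P) = 0.0323

KL divergence is not symmetric: D_KL(P||Q) ≠ D_KL(Q||P) in general.

D_KL(P||Q) = 0.0335 nats
D_KL(Q||P) = 0.0323 nats

No, they are not equal!

This asymmetry is why KL divergence is not a true distance metric.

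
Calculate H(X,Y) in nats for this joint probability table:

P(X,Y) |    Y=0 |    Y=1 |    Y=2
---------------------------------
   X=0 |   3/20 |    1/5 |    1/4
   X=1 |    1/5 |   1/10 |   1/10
1.7354 nats

Joint entropy is H(X,Y) = -Σ_{x,y} p(x,y) log p(x,y).

Summing over all non-zero entries:
H(X,Y) = -[3/20·log_e(3/20) + 1/5·log_e(1/5) + 1/4·log_e(1/4) + 1/5·log_e(1/5) + 1/10·log_e(1/10) + 1/10·log_e(1/10)]
H(X,Y) = 1.7354 nats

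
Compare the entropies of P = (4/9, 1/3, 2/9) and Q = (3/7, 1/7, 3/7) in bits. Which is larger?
P

Computing entropies in bits:
H(P) = 1.5305
H(Q) = 1.4488

Distribution P has higher entropy.

Intuition: The distribution closer to uniform (more spread out) has higher entropy.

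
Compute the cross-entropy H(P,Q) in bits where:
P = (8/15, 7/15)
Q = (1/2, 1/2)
1.0000 bits

Cross-entropy: H(P,Q) = -Σ p(x) log q(x)

Alternatively: H(P,Q) = H(P) + D_KL(P||Q)
H(P) = 0.9968 bits
D_KL(P||Q) = 0.0032 bits

H(P,Q) = 0.9968 + 0.0032 = 1.0000 bits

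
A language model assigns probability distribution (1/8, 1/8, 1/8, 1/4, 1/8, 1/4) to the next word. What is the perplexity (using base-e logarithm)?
5.6569

Perplexity is e^H (or exp(H) for natural log).

First, H = -Σ p log p = 1.7329 nats
Perplexity = e^1.7329 = 5.6569

Interpretation: The model's uncertainty is equivalent to choosing uniformly among 5.7 options.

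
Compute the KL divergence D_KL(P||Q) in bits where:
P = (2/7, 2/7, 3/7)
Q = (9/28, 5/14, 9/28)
0.0373 bits

KL divergence: D_KL(P||Q) = Σ p(x) log(p(x)/q(x))

Computing term by term:
  x=0: 2/7 × log_2[(2/7)/(9/28)] = 2/7 × -0.1699 = -0.0486
  x=1: 2/7 × log_2[(2/7)/(5/14)] = 2/7 × -0.3219 = -0.0920
  x=2: 3/7 × log_2[(3/7)/(9/28)] = 3/7 × 0.4150 = 0.1779

D_KL(P||Q) = 0.0373 bits

Note: KL divergence is always non-negative and equals 0 iff P = Q.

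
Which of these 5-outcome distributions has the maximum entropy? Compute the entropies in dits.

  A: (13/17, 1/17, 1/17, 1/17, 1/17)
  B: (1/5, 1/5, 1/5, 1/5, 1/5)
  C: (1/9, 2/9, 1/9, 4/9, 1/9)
B

For a discrete distribution over n outcomes, entropy is maximized by the uniform distribution.

Computing entropies:
H(A) = 0.3786 dits
H(B) = 0.6990 dits
H(C) = 0.6198 dits

The uniform distribution (where all probabilities equal 1/5) achieves the maximum entropy of log_10(5) = 0.6990 dits.

Distribution B has the highest entropy.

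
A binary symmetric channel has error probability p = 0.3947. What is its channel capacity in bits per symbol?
0.0322 bits

For a binary symmetric channel (BSC) with error probability p:
Capacity C = 1 - H(p) bits per symbol

where H(p) = -p log₂(p) - (1-p) log₂(1-p) is the binary entropy function.

H(0.3947) = 0.9678 bits
C = 1 - 0.9678 = 0.0322 bits per symbol

This means we can reliably transmit up to 0.0322 bits of information per channel use.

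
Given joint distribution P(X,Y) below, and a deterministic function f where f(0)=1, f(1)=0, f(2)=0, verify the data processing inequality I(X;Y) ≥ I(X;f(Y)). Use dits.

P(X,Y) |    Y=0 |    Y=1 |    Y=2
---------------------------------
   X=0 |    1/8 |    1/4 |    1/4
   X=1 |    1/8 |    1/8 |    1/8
I(X;Y) = 0.0047, I(X;f(Y)) = 0.0047, inequality holds: 0.0047 ≥ 0.0047

Data Processing Inequality: For any Markov chain X → Y → Z, we have I(X;Y) ≥ I(X;Z).

Here Z = f(Y) is a deterministic function of Y, forming X → Y → Z.

Original I(X;Y) = 0.0047 dits

After applying f:
P(X,Z) where Z=f(Y):
- P(X,Z=0) = P(X,Y=1) + P(X,Y=2)
- P(X,Z=1) = P(X,Y=0)

I(X;Z) = I(X;f(Y)) = 0.0047 dits

Verification: 0.0047 ≥ 0.0047 ✓

Information cannot be created by processing; the function f can only lose information about X.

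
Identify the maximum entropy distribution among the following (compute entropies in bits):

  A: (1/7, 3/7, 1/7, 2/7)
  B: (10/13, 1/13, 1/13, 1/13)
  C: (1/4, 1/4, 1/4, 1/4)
C

For a discrete distribution over n outcomes, entropy is maximized by the uniform distribution.

Computing entropies:
H(A) = 1.8424 bits
H(B) = 1.1451 bits
H(C) = 2.0000 bits

The uniform distribution (where all probabilities equal 1/4) achieves the maximum entropy of log_2(4) = 2.0000 bits.

Distribution C has the highest entropy.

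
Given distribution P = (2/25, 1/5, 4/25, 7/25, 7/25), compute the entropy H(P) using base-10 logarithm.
0.6645 dits

Shannon entropy is H(X) = -Σ p(x) log p(x).

For P = (2/25, 1/5, 4/25, 7/25, 7/25):
H = -2/25 × log_10(2/25) -1/5 × log_10(1/5) -4/25 × log_10(4/25) -7/25 × log_10(7/25) -7/25 × log_10(7/25)
H = 0.6645 dits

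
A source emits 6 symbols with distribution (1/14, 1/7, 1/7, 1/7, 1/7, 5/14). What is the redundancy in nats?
0.1236 nats

Redundancy measures how far a source is from maximum entropy:
R = H_max - H(X)

Maximum entropy for 6 symbols: H_max = log_e(6) = 1.7918 nats
Actual entropy: H(X) = 1.6682 nats
Redundancy: R = 1.7918 - 1.6682 = 0.1236 nats

This redundancy represents potential for compression: the source could be compressed by 0.1236 nats per symbol.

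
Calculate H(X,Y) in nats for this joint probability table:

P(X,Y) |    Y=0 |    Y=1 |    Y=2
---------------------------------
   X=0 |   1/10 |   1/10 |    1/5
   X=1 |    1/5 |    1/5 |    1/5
1.7481 nats

Joint entropy is H(X,Y) = -Σ_{x,y} p(x,y) log p(x,y).

Summing over all non-zero entries:
H(X,Y) = -[1/10·log_e(1/10) + 1/10·log_e(1/10) + 1/5·log_e(1/5) + 1/5·log_e(1/5) + 1/5·log_e(1/5) + 1/5·log_e(1/5)]
H(X,Y) = 1.7481 nats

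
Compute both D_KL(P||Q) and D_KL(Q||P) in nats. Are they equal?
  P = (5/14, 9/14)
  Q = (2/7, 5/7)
D_KL(P||Q) = 0.0120, D_KL(Q||P) = 0.0115

KL divergence is not symmetric: D_KL(P||Q) ≠ D_KL(Q||P) in general.

D_KL(P||Q) = 0.0120 nats
D_KL(Q||P) = 0.0115 nats

No, they are not equal!

This asymmetry is why KL divergence is not a true distance metric.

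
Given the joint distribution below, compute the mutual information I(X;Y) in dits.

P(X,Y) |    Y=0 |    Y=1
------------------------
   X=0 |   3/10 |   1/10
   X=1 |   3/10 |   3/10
0.0140 dits

Mutual information: I(X;Y) = H(X) + H(Y) - H(X,Y)

Marginals:
P(X) = (2/5, 3/5), H(X) = 0.2923 dits
P(Y) = (3/5, 2/5), H(Y) = 0.2923 dits

Joint entropy: H(X,Y) = 0.5706 dits

I(X;Y) = 0.2923 + 0.2923 - 0.5706 = 0.0140 dits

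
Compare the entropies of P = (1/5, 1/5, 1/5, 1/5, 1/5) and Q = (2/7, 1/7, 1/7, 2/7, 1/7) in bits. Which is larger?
P

Computing entropies in bits:
H(P) = 2.3219
H(Q) = 2.2359

Distribution P has higher entropy.

Intuition: The distribution closer to uniform (more spread out) has higher entropy.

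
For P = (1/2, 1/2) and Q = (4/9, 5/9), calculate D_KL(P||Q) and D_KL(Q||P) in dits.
D_KL(P||Q) = 0.0027, D_KL(Q||P) = 0.0027

KL divergence is not symmetric: D_KL(P||Q) ≠ D_KL(Q||P) in general.

D_KL(P||Q) = 0.0027 dits
D_KL(Q||P) = 0.0027 dits

In this case they happen to be equal (to 4 decimal places).

This asymmetry is why KL divergence is not a true distance metric.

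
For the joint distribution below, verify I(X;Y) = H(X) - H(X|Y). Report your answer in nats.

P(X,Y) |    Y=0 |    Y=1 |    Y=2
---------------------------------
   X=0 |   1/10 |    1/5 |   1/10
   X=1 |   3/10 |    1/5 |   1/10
I(X;Y) = 0.0322 nats

Mutual information has multiple equivalent forms:
- I(X;Y) = H(X) - H(X|Y)
- I(X;Y) = H(Y) - H(Y|X)
- I(X;Y) = H(X) + H(Y) - H(X,Y)

Computing all quantities:
H(X) = 0.6730, H(Y) = 1.0549, H(X,Y) = 1.6957
H(X|Y) = 0.6408, H(Y|X) = 1.0227

Verification:
H(X) - H(X|Y) = 0.6730 - 0.6408 = 0.0322
H(Y) - H(Y|X) = 1.0549 - 1.0227 = 0.0322
H(X) + H(Y) - H(X,Y) = 0.6730 + 1.0549 - 1.6957 = 0.0322

All forms give I(X;Y) = 0.0322 nats. ✓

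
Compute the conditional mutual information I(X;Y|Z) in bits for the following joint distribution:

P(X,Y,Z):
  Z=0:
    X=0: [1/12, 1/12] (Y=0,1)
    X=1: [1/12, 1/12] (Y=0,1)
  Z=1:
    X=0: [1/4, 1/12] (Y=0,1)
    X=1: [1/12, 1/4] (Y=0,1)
0.1258 bits

Conditional mutual information: I(X;Y|Z) = H(X|Z) + H(Y|Z) - H(X,Y|Z)

H(Z) = 0.9183
H(X,Z) = 1.9183 → H(X|Z) = 1.0000
H(Y,Z) = 1.9183 → H(Y|Z) = 1.0000
H(X,Y,Z) = 2.7925 → H(X,Y|Z) = 1.8742

I(X;Y|Z) = 1.0000 + 1.0000 - 1.8742 = 0.1258 bits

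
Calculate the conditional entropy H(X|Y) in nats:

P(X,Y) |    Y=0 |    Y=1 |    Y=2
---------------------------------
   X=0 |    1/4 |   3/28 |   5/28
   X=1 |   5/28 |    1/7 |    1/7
0.6826 nats

Using the chain rule: H(X|Y) = H(X,Y) - H(Y)

First, compute H(X,Y) = 1.7571 nats

Marginal P(Y) = (3/7, 1/4, 9/28)
H(Y) = 1.0745 nats

H(X|Y) = H(X,Y) - H(Y) = 1.7571 - 1.0745 = 0.6826 nats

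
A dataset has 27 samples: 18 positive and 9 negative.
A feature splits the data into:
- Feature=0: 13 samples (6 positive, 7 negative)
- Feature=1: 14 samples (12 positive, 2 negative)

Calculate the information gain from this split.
0.1321 bits

Information Gain = H(Y) - H(Y|Feature)

Before split:
P(positive) = 18/27 = 0.6667
H(Y) = 0.9183 bits

After split:
Feature=0: H = 0.9957 bits (weight = 13/27)
Feature=1: H = 0.5917 bits (weight = 14/27)
H(Y|Feature) = (13/27)×0.9957 + (14/27)×0.5917 = 0.7862 bits

Information Gain = 0.9183 - 0.7862 = 0.1321 bits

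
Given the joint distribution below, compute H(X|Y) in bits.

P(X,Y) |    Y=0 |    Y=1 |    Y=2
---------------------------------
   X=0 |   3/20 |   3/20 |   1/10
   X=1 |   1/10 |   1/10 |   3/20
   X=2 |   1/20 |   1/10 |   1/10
1.5274 bits

Using the chain rule: H(X|Y) = H(X,Y) - H(Y)

First, compute H(X,Y) = 3.1087 bits

Marginal P(Y) = (3/10, 7/20, 7/20)
H(Y) = 1.5813 bits

H(X|Y) = H(X,Y) - H(Y) = 3.1087 - 1.5813 = 1.5274 bits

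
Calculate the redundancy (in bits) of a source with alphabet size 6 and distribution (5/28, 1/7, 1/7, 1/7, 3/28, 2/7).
0.0763 bits

Redundancy measures how far a source is from maximum entropy:
R = H_max - H(X)

Maximum entropy for 6 symbols: H_max = log_2(6) = 2.5850 bits
Actual entropy: H(X) = 2.5086 bits
Redundancy: R = 2.5850 - 2.5086 = 0.0763 bits

This redundancy represents potential for compression: the source could be compressed by 0.0763 bits per symbol.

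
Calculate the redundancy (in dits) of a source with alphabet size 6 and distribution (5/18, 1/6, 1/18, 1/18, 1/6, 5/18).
0.0702 dits

Redundancy measures how far a source is from maximum entropy:
R = H_max - H(X)

Maximum entropy for 6 symbols: H_max = log_10(6) = 0.7782 dits
Actual entropy: H(X) = 0.7079 dits
Redundancy: R = 0.7782 - 0.7079 = 0.0702 dits

This redundancy represents potential for compression: the source could be compressed by 0.0702 dits per symbol.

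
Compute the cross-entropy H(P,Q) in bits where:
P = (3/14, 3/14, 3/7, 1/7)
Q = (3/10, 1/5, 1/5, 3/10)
2.1130 bits

Cross-entropy: H(P,Q) = -Σ p(x) log q(x)

Alternatively: H(P,Q) = H(P) + D_KL(P||Q)
H(P) = 1.8774 bits
D_KL(P||Q) = 0.2356 bits

H(P,Q) = 1.8774 + 0.2356 = 2.1130 bits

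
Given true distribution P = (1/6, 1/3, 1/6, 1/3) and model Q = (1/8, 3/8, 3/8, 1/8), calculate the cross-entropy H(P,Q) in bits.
2.2075 bits

Cross-entropy: H(P,Q) = -Σ p(x) log q(x)

Alternatively: H(P,Q) = H(P) + D_KL(P||Q)
H(P) = 1.9183 bits
D_KL(P||Q) = 0.2892 bits

H(P,Q) = 1.9183 + 0.2892 = 2.2075 bits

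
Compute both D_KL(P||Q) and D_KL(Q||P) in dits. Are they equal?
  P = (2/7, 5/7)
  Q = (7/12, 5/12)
D_KL(P||Q) = 0.0786, D_KL(Q||P) = 0.0833

KL divergence is not symmetric: D_KL(P||Q) ≠ D_KL(Q||P) in general.

D_KL(P||Q) = 0.0786 dits
D_KL(Q||P) = 0.0833 dits

No, they are not equal!

This asymmetry is why KL divergence is not a true distance metric.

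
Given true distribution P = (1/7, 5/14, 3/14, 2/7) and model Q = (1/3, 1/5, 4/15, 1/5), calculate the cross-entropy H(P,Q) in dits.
0.6405 dits

Cross-entropy: H(P,Q) = -Σ p(x) log q(x)

Alternatively: H(P,Q) = H(P) + D_KL(P||Q)
H(P) = 0.5792 dits
D_KL(P||Q) = 0.0613 dits

H(P,Q) = 0.5792 + 0.0613 = 0.6405 dits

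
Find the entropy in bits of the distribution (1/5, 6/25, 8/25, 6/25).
1.9787 bits

Shannon entropy is H(X) = -Σ p(x) log p(x).

For P = (1/5, 6/25, 8/25, 6/25):
H = -1/5 × log_2(1/5) -6/25 × log_2(6/25) -8/25 × log_2(8/25) -6/25 × log_2(6/25)
H = 1.9787 bits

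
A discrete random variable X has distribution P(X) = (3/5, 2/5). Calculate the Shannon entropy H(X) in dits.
0.2923 dits

Shannon entropy is H(X) = -Σ p(x) log p(x).

For P = (3/5, 2/5):
H = -3/5 × log_10(3/5) -2/5 × log_10(2/5)
H = 0.2923 dits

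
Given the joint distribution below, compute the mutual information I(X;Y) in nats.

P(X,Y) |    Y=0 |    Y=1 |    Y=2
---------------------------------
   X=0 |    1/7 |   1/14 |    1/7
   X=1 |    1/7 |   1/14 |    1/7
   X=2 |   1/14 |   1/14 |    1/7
0.0104 nats

Mutual information: I(X;Y) = H(X) + H(Y) - H(X,Y)

Marginals:
P(X) = (5/14, 5/14, 2/7), H(X) = 1.0934 nats
P(Y) = (5/14, 3/14, 3/7), H(Y) = 1.0609 nats

Joint entropy: H(X,Y) = 2.1440 nats

I(X;Y) = 1.0934 + 1.0609 - 2.1440 = 0.0104 nats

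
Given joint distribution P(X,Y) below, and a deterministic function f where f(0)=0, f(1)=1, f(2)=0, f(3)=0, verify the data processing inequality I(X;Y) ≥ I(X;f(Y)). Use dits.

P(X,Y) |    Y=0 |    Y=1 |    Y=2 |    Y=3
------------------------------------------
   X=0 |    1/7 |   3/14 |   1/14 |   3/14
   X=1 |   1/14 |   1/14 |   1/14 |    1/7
I(X;Y) = 0.0066, I(X;f(Y)) = 0.0045, inequality holds: 0.0066 ≥ 0.0045

Data Processing Inequality: For any Markov chain X → Y → Z, we have I(X;Y) ≥ I(X;Z).

Here Z = f(Y) is a deterministic function of Y, forming X → Y → Z.

Original I(X;Y) = 0.0066 dits

After applying f:
P(X,Z) where Z=f(Y):
- P(X,Z=0) = P(X,Y=0) + P(X,Y=2) + P(X,Y=3)
- P(X,Z=1) = P(X,Y=1)

I(X;Z) = I(X;f(Y)) = 0.0045 dits

Verification: 0.0066 ≥ 0.0045 ✓

Information cannot be created by processing; the function f can only lose information about X.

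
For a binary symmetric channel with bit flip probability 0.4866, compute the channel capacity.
0.0005 bits

For a binary symmetric channel (BSC) with error probability p:
Capacity C = 1 - H(p) bits per symbol

where H(p) = -p log₂(p) - (1-p) log₂(1-p) is the binary entropy function.

H(0.4866) = 0.9995 bits
C = 1 - 0.9995 = 0.0005 bits per symbol

This means we can reliably transmit up to 0.0005 bits of information per channel use.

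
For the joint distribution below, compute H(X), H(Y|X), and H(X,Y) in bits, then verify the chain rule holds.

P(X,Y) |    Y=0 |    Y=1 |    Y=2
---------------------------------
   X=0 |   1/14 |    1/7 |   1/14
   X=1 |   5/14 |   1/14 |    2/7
H(X,Y) = 2.2638, H(X) = 0.8631, H(Y|X) = 1.4007 (all in bits)

Chain rule: H(X,Y) = H(X) + H(Y|X)

Left side — joint entropy directly:
H(X,Y) = -Σ p(x,y) log p(x,y) = 2.2638 bits

Right side — compute H(Y|X) from the conditional distributions:
P(X) = (2/7, 5/7), so H(X) = 0.8631 bits
H(Y|X) = Σ_x P(X=x) · H(Y|X=x):
  P(Y|X=0) = (1/4, 1/2, 1/4), H(Y|X=0) = 1.5000, weight P(X=0) = 2/7
  P(Y|X=1) = (1/2, 1/10, 2/5), H(Y|X=1) = 1.3610, weight P(X=1) = 5/7
H(Y|X) = 1.4007 bits

H(X) + H(Y|X) = 0.8631 + 1.4007 = 2.2638 bits

Both sides equal 2.2638 bits. ✓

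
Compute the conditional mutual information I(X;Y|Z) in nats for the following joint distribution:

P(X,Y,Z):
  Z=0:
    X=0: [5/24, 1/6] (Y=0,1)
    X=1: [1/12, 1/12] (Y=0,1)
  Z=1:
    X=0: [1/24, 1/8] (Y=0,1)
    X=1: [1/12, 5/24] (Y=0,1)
0.0011 nats

Conditional mutual information: I(X;Y|Z) = H(X|Z) + H(Y|Z) - H(X,Y|Z)

H(Z) = 0.6897
H(X,Z) = 1.3244 → H(X|Z) = 0.6348
H(Y,Z) = 1.3321 → H(Y|Z) = 0.6424
H(X,Y,Z) = 1.9658 → H(X,Y|Z) = 1.2761

I(X;Y|Z) = 0.6348 + 0.6424 - 1.2761 = 0.0011 nats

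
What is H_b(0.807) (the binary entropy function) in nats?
0.4905 nats

The binary entropy function is:
H(p) = -p log(p) - (1-p) log(1-p)

H(0.807) = -0.807 × log_e(0.807) - 0.193 × log_e(0.193)
H(0.807) = 0.4905 nats

Note: Binary entropy is maximized at p=0.5 (H=1 bit) and minimized at p=0 or p=1 (H=0).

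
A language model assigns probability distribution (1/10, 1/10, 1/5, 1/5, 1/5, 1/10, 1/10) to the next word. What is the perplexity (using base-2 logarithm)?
6.5975

Perplexity is 2^H (or exp(H) for natural log).

First, H = -Σ p log p = 2.7219 bits
Perplexity = 2^2.7219 = 6.5975

Interpretation: The model's uncertainty is equivalent to choosing uniformly among 6.6 options.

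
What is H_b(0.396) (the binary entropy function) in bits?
0.9686 bits

The binary entropy function is:
H(p) = -p log(p) - (1-p) log(1-p)

H(0.396) = -0.396 × log_2(0.396) - 0.604 × log_2(0.604)
H(0.396) = 0.9686 bits

Note: Binary entropy is maximized at p=0.5 (H=1 bit) and minimized at p=0 or p=1 (H=0).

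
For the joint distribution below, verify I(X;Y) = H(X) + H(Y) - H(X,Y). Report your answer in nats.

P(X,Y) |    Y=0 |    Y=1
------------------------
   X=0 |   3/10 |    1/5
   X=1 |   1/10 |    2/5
I(X;Y) = 0.0863 nats

Mutual information has multiple equivalent forms:
- I(X;Y) = H(X) - H(X|Y)
- I(X;Y) = H(Y) - H(Y|X)
- I(X;Y) = H(X) + H(Y) - H(X,Y)

Computing all quantities:
H(X) = 0.6931, H(Y) = 0.6730, H(X,Y) = 1.2799
H(X|Y) = 0.6068, H(Y|X) = 0.5867

Verification:
H(X) - H(X|Y) = 0.6931 - 0.6068 = 0.0863
H(Y) - H(Y|X) = 0.6730 - 0.5867 = 0.0863
H(X) + H(Y) - H(X,Y) = 0.6931 + 0.6730 - 1.2799 = 0.0863

All forms give I(X;Y) = 0.0863 nats. ✓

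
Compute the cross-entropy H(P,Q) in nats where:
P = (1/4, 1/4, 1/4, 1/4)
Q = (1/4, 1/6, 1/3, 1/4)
1.4157 nats

Cross-entropy: H(P,Q) = -Σ p(x) log q(x)

Alternatively: H(P,Q) = H(P) + D_KL(P||Q)
H(P) = 1.3863 nats
D_KL(P||Q) = 0.0294 nats

H(P,Q) = 1.3863 + 0.0294 = 1.4157 nats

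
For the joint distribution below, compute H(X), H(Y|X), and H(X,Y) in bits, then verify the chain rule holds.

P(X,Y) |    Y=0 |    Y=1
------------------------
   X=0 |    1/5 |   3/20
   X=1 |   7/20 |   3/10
H(X,Y) = 1.9261, H(X) = 0.9341, H(Y|X) = 0.9921 (all in bits)

Chain rule: H(X,Y) = H(X) + H(Y|X)

Left side — joint entropy directly:
H(X,Y) = -Σ p(x,y) log p(x,y) = 1.9261 bits

Right side — compute H(Y|X) from the conditional distributions:
P(X) = (7/20, 13/20), so H(X) = 0.9341 bits
H(Y|X) = Σ_x P(X=x) · H(Y|X=x):
  P(Y|X=0) = (4/7, 3/7), H(Y|X=0) = 0.9852, weight P(X=0) = 7/20
  P(Y|X=1) = (7/13, 6/13), H(Y|X=1) = 0.9957, weight P(X=1) = 13/20
H(Y|X) = 0.9921 bits

H(X) + H(Y|X) = 0.9341 + 0.9921 = 1.9261 bits

Both sides equal 1.9261 bits. ✓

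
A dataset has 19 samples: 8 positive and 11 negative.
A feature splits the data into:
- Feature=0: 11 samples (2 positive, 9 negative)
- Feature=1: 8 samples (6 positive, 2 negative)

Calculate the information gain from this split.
0.2443 bits

Information Gain = H(Y) - H(Y|Feature)

Before split:
P(positive) = 8/19 = 0.4211
H(Y) = 0.9819 bits

After split:
Feature=0: H = 0.6840 bits (weight = 11/19)
Feature=1: H = 0.8113 bits (weight = 8/19)
H(Y|Feature) = (11/19)×0.6840 + (8/19)×0.8113 = 0.7376 bits

Information Gain = 0.9819 - 0.7376 = 0.2443 bits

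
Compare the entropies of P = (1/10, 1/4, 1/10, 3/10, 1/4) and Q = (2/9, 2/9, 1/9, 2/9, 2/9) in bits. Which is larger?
Q

Computing entropies in bits:
H(P) = 2.1855
H(Q) = 2.2810

Distribution Q has higher entropy.

Intuition: The distribution closer to uniform (more spread out) has higher entropy.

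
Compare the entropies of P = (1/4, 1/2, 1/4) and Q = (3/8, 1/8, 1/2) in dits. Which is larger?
P

Computing entropies in dits:
H(P) = 0.4515
H(Q) = 0.4231

Distribution P has higher entropy.

Intuition: The distribution closer to uniform (more spread out) has higher entropy.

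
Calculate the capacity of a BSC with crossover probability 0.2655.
0.1651 bits

For a binary symmetric channel (BSC) with error probability p:
Capacity C = 1 - H(p) bits per symbol

where H(p) = -p log₂(p) - (1-p) log₂(1-p) is the binary entropy function.

H(0.2655) = 0.8349 bits
C = 1 - 0.8349 = 0.1651 bits per symbol

This means we can reliably transmit up to 0.1651 bits of information per channel use.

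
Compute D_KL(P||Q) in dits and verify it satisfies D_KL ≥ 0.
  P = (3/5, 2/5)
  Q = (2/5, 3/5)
0.0352 dits

KL divergence satisfies the Gibbs inequality: D_KL(P||Q) ≥ 0 for all distributions P, Q.

D_KL(P||Q) = Σ p(x) log(p(x)/q(x))
Term by term:
  x=0: 3/5 × log_10[(3/5)/(2/5)] = 0.1057
  x=1: 2/5 × log_10[(2/5)/(3/5)] = -0.0704
D_KL(P||Q) = 0.0352 dits

D_KL(P||Q) = 0.0352 ≥ 0 ✓

This non-negativity is a fundamental property: relative entropy cannot be negative because it measures how different Q is from P.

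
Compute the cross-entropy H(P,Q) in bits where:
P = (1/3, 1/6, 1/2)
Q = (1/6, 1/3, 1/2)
1.6258 bits

Cross-entropy: H(P,Q) = -Σ p(x) log q(x)

Alternatively: H(P,Q) = H(P) + D_KL(P||Q)
H(P) = 1.4591 bits
D_KL(P||Q) = 0.1667 bits

H(P,Q) = 1.4591 + 0.1667 = 1.6258 bits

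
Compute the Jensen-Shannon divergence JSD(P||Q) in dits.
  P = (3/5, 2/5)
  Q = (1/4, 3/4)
0.0279 dits

Jensen-Shannon divergence is:
JSD(P||Q) = 0.5 × D_KL(P||M) + 0.5 × D_KL(Q||M)
where M = 0.5 × (P + Q) is the mixture distribution.

M = 0.5 × (3/5, 2/5) + 0.5 × (1/4, 3/4) = (17/40, 23/40)

D_KL(P||M) = 0.0268 dits
D_KL(Q||M) = 0.0289 dits

JSD(P||Q) = 0.5 × 0.0268 + 0.5 × 0.0289 = 0.0279 dits

Unlike KL divergence, JSD is symmetric and bounded: 0 ≤ JSD ≤ log(2).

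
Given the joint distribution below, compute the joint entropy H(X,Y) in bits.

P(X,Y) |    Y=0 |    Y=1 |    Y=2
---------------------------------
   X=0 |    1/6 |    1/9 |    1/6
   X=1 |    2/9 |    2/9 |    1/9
2.5305 bits

Joint entropy is H(X,Y) = -Σ_{x,y} p(x,y) log p(x,y).

Summing over all non-zero entries:
H(X,Y) = -[1/6·log_2(1/6) + 1/9·log_2(1/9) + 1/6·log_2(1/6) + 2/9·log_2(2/9) + 2/9·log_2(2/9) + 1/9·log_2(1/9)]
H(X,Y) = 2.5305 bits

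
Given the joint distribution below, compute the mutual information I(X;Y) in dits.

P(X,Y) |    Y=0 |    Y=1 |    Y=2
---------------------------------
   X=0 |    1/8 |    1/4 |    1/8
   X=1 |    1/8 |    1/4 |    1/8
0.0000 dits

Mutual information: I(X;Y) = H(X) + H(Y) - H(X,Y)

Marginals:
P(X) = (1/2, 1/2), H(X) = 0.3010 dits
P(Y) = (1/4, 1/2, 1/4), H(Y) = 0.4515 dits

Joint entropy: H(X,Y) = 0.7526 dits

I(X;Y) = 0.3010 + 0.4515 - 0.7526 = 0.0000 dits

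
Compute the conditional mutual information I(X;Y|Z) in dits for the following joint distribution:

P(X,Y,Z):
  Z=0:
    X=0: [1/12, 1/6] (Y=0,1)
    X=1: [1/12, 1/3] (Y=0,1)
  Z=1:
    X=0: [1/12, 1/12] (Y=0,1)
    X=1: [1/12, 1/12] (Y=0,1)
0.0032 dits

Conditional mutual information: I(X;Y|Z) = H(X|Z) + H(Y|Z) - H(X,Y|Z)

H(Z) = 0.2764
H(X,Z) = 0.5683 → H(X|Z) = 0.2919
H(Y,Z) = 0.5396 → H(Y|Z) = 0.2632
H(X,Y,Z) = 0.8283 → H(X,Y|Z) = 0.5519

I(X;Y|Z) = 0.2919 + 0.2632 - 0.5519 = 0.0032 dits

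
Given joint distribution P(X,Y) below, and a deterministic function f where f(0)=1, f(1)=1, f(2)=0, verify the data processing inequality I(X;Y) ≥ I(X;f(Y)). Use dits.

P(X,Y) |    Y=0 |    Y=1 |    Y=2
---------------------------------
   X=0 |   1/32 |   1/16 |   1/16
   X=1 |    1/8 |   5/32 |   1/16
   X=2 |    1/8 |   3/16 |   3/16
I(X;Y) = 0.0105, I(X;f(Y)) = 0.0096, inequality holds: 0.0105 ≥ 0.0096

Data Processing Inequality: For any Markov chain X → Y → Z, we have I(X;Y) ≥ I(X;Z).

Here Z = f(Y) is a deterministic function of Y, forming X → Y → Z.

Original I(X;Y) = 0.0105 dits

After applying f:
P(X,Z) where Z=f(Y):
- P(X,Z=0) = P(X,Y=2)
- P(X,Z=1) = P(X,Y=0) + P(X,Y=1)

I(X;Z) = I(X;f(Y)) = 0.0096 dits

Verification: 0.0105 ≥ 0.0096 ✓

Information cannot be created by processing; the function f can only lose information about X.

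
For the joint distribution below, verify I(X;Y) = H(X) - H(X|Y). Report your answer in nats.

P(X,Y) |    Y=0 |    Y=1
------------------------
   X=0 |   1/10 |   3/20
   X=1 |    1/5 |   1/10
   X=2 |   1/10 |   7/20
I(X;Y) = 0.0754 nats

Mutual information has multiple equivalent forms:
- I(X;Y) = H(X) - H(X|Y)
- I(X;Y) = H(Y) - H(Y|X)
- I(X;Y) = H(X) + H(Y) - H(X,Y)

Computing all quantities:
H(X) = 1.0671, H(Y) = 0.6730, H(X,Y) = 1.6647
H(X|Y) = 0.9917, H(Y|X) = 0.5976

Verification:
H(X) - H(X|Y) = 1.0671 - 0.9917 = 0.0754
H(Y) - H(Y|X) = 0.6730 - 0.5976 = 0.0754
H(X) + H(Y) - H(X,Y) = 1.0671 + 0.6730 - 1.6647 = 0.0754

All forms give I(X;Y) = 0.0754 nats. ✓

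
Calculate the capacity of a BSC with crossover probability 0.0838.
0.5846 bits

For a binary symmetric channel (BSC) with error probability p:
Capacity C = 1 - H(p) bits per symbol

where H(p) = -p log₂(p) - (1-p) log₂(1-p) is the binary entropy function.

H(0.0838) = 0.4154 bits
C = 1 - 0.4154 = 0.5846 bits per symbol

This means we can reliably transmit up to 0.5846 bits of information per channel use.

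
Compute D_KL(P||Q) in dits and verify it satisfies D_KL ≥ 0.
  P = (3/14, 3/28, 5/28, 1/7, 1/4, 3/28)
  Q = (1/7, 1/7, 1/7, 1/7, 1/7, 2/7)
0.0568 dits

KL divergence satisfies the Gibbs inequality: D_KL(P||Q) ≥ 0 for all distributions P, Q.

D_KL(P||Q) = Σ p(x) log(p(x)/q(x))
Term by term:
  x=0: 3/14 × log_10[(3/14)/(1/7)] = 0.0377
  x=1: 3/28 × log_10[(3/28)/(1/7)] = -0.0134
  x=2: 5/28 × log_10[(5/28)/(1/7)] = 0.0173
  x=3: 1/7 × log_10[(1/7)/(1/7)] = 0.0000
  x=4: 1/4 × log_10[(1/4)/(1/7)] = 0.0608
  x=5: 3/28 × log_10[(3/28)/(2/7)] = -0.0456
D_KL(P||Q) = 0.0568 dits

D_KL(P||Q) = 0.0568 ≥ 0 ✓

This non-negativity is a fundamental property: relative entropy cannot be negative because it measures how different Q is from P.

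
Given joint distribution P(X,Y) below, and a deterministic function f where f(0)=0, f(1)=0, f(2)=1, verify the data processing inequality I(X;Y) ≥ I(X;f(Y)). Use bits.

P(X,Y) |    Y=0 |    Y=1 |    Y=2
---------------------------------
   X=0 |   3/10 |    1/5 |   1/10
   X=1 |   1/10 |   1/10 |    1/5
I(X;Y) = 0.0955, I(X;f(Y)) = 0.0913, inequality holds: 0.0955 ≥ 0.0913

Data Processing Inequality: For any Markov chain X → Y → Z, we have I(X;Y) ≥ I(X;Z).

Here Z = f(Y) is a deterministic function of Y, forming X → Y → Z.

Original I(X;Y) = 0.0955 bits

After applying f:
P(X,Z) where Z=f(Y):
- P(X,Z=0) = P(X,Y=0) + P(X,Y=1)
- P(X,Z=1) = P(X,Y=2)

I(X;Z) = I(X;f(Y)) = 0.0913 bits

Verification: 0.0955 ≥ 0.0913 ✓

Information cannot be created by processing; the function f can only lose information about X.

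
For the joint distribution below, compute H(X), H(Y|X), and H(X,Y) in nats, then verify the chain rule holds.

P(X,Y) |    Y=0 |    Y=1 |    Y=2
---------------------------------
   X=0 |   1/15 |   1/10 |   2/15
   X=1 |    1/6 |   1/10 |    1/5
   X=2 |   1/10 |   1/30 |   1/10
H(X,Y) = 2.1041, H(X) = 1.0564, H(Y|X) = 1.0477 (all in nats)

Chain rule: H(X,Y) = H(X) + H(Y|X)

Left side — joint entropy directly:
H(X,Y) = -Σ p(x,y) log p(x,y) = 2.1041 nats

Right side — compute H(Y|X) from the conditional distributions:
P(X) = (3/10, 7/15, 7/30), so H(X) = 1.0564 nats
H(Y|X) = Σ_x P(X=x) · H(Y|X=x):
  P(Y|X=0) = (2/9, 1/3, 4/9), H(Y|X=0) = 1.0609, weight P(X=0) = 3/10
  P(Y|X=1) = (5/14, 3/14, 3/7), H(Y|X=1) = 1.0609, weight P(X=1) = 7/15
  P(Y|X=2) = (3/7, 1/7, 3/7), H(Y|X=2) = 1.0042, weight P(X=2) = 7/30
H(Y|X) = 1.0477 nats

H(X) + H(Y|X) = 1.0564 + 1.0477 = 2.1041 nats

Both sides equal 2.1041 nats. ✓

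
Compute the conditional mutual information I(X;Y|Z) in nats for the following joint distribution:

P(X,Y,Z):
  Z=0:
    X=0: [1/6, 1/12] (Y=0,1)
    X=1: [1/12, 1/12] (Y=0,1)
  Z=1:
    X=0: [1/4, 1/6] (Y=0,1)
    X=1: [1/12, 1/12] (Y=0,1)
0.0082 nats

Conditional mutual information: I(X;Y|Z) = H(X|Z) + H(Y|Z) - H(X,Y|Z)

H(Z) = 0.6792
H(X,Z) = 1.3086 → H(X|Z) = 0.6294
H(Y,Z) = 1.3580 → H(Y|Z) = 0.6788
H(X,Y,Z) = 1.9792 → H(X,Y|Z) = 1.3000

I(X;Y|Z) = 0.6294 + 0.6788 - 1.3000 = 0.0082 nats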